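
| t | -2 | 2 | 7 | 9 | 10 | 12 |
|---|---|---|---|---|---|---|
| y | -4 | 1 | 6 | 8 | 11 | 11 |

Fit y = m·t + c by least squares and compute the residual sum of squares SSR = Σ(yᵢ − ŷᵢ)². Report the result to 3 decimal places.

SSR = 3.097

Entries of AᵀA: Σt·t = 382, Σt = 38, Σ1 = 6.
Right-hand side: Σt·y = 366, Σy = 33.
Normal equations: [[382, 38]; [38, 6]]·[m, c]ᵀ = [366, 33]ᵀ.
det = 382·6 − 38² = 848.
m = (366·6 − 38·33)/848 = 471/424; c = (382·33 − 38·366)/848 = -651/424.
Residuals: -103/424, 133/424, -51/212, -49/106, 605/424, -337/424; SSR = 1313/424.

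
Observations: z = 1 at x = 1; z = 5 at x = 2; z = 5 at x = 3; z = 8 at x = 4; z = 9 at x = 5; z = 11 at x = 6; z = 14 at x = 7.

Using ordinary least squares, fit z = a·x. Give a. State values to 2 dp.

The normal equations are: 140·a = 267.
(Σx·x = 140, Σx·z = 267.)
Hence a = 267 / 140 ≈ 1.90714.

a = 1.91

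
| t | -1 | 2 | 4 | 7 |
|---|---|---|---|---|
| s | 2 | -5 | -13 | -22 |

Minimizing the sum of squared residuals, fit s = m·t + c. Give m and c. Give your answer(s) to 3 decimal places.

Setting ∂/∂m … = 0 gives: 70·m + 12·c = -218;  12·m + 4·c = -38.
(Σt·t = 70, Σt = 12, Σ1 = 4, Σt·s = -218, Σs = -38.)
Δ = 70·4 − 12² = 136.
m = ((-218)·4 − 12·(-38))/136 = -52/17; c = (70·(-38) − 12·(-218))/136 = -11/34.

m = -3.059, c = -0.324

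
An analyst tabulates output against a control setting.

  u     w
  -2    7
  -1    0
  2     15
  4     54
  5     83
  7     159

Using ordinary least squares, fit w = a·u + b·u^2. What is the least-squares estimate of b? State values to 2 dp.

b = 2.95

Normal-equation sums: Σu·u = 99, Σu·u^2 = 531, Σu^2·u^2 = 3315.
For Aᵀw: Σu·w = 1760, Σu^2·w = 10818.
So AᵀA·[a, b]ᵀ = Aᵀw: [[99, 531]; [531, 3315]]·[a, b]ᵀ = [1760, 10818]ᵀ.
Determinant 99·3315 − 531² = 46224.
a = (1760·3315 − 531·10818)/46224 = 15007/7704; b = (99·10818 − 531·1760)/46224 = 7579/2568.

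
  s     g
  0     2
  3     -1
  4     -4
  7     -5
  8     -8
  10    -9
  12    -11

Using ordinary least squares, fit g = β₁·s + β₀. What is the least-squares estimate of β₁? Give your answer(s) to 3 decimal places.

Normal-equation sums: Σs·s = 382, Σs = 44, Σ1 = 7.
And Σs·g = -340, Σg = -36.
Normal equations: [[382, 44]; [44, 7]]·[β₁, β₀]ᵀ = [-340, -36]ᵀ.
Eliminating β₀: 7·(row 1) − 44·(row 2) gives 738·β₁ = 7·(-340) − 44·(-36) = -796, so β₁ = -398/369.
Then β₀ = ((-36) − 44·(-398/369))/7 = 604/369.

β₁ = -1.079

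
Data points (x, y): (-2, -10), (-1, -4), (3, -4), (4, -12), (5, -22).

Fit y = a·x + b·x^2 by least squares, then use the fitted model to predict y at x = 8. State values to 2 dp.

From the data, Σx·x = 55, Σx·x^2 = 207, Σx^2·x^2 = 979.
For Mᵀy: Σx·y = -146, Σx^2·y = -822.
det = 55·979 − 207² = 10996.
a = ((-146)·979 − 207·(-822))/10996 = 6805/2749; b = (55·(-822) − 207·(-146))/10996 = -3747/2749.
At x = 8: ŷ = (6805/2749)·(8) + (-3747/2749)·(64) = -185368/2749.

ŷ = -67.43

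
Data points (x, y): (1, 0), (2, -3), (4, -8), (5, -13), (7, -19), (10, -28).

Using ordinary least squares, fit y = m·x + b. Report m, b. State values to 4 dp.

m = -3.1520, b = 3.4012

Normal-equation sums: Σx·x = 195, Σx = 29, Σ1 = 6.
And Σx·y = -516, Σy = -71.
Eliminating b: 6·(row 1) − 29·(row 2) gives 329·m = 6·(-516) − 29·(-71) = -1037, so m = -1037/329.
Then b = ((-71) − 29·(-1037/329))/6 = 1119/329.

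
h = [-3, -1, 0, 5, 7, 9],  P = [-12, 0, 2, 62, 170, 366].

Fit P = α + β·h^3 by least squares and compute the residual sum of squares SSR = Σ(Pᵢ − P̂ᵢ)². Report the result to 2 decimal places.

SSR = 9.11

The normal equations are: 6·α + 1169·β = 588;  1169·α + 665445·β = 333198.
(Σ1 = 6, Σh^3 = 1169, Σh^3·h^3 = 665445, ΣP = 588, Σh^3·P = 333198.)
Δ = 6·665445 − 1169² = 2626109.
α = (588·665445 − 1169·333198)/2626109 = 1773198/2626109; β = (6·333198 − 1169·588)/2626109 = 1311816/2626109.
Residuals: 2132526/2626109, -461382/2626109, 3479020/2626109, -2931440/2626109, -5287556/2626109, 3068832/2626109; SSR = 23926440/2626109.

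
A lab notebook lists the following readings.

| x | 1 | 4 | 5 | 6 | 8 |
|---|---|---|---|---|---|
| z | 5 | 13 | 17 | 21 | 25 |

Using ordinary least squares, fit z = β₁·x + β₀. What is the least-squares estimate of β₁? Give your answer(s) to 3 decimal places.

β₁ = 2.955

Compute the Gram sums: Σx·x = 142, Σx = 24, Σ1 = 5.
Right-hand side: Σx·z = 468, Σz = 81.
Normal equations: [[142, 24]; [24, 5]]·[β₁, β₀]ᵀ = [468, 81]ᵀ.
Determinant 142·5 − 24² = 134.
β₁ = (468·5 − 24·81)/134 = 198/67; β₀ = (142·81 − 24·468)/134 = 135/67.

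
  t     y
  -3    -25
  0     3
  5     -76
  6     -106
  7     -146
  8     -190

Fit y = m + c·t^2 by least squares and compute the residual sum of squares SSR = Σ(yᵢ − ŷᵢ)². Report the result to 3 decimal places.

From the data, Σ1 = 6, Σt^2 = 183, Σt^2·t^2 = 8499.
And Σy = -540, Σt^2·y = -25255.
Normal equations: [[6, 183]; [183, 8499]]·[m, c]ᵀ = [-540, -25255]ᵀ.
Eliminating c: 8499·(row 1) − 183·(row 2) gives 17505·m = 8499·(-540) − 183·(-25255) = 32205, so m = 2147/1167.
Then c = ((-25255) − 183·(2147/1167))/8499 = -3514/1167.
Residuals: 304/1167, 1354/1167, -2989/1167, 655/1167, -343/1167, 1019/1167; SSR = 10664/1167.

SSR = 9.138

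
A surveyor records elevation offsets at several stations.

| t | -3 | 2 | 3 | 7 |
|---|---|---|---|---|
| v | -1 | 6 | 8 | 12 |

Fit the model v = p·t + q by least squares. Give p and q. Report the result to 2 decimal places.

With design matrix A, AᵀA = [[71, 9]; [9, 4]] and Aᵀv = [123, 25]ᵀ.
Determinant 71·4 − 9² = 203.
p = (123·4 − 9·25)/203 = 267/203; q = (71·25 − 9·123)/203 = 668/203.

p = 1.32, q = 3.29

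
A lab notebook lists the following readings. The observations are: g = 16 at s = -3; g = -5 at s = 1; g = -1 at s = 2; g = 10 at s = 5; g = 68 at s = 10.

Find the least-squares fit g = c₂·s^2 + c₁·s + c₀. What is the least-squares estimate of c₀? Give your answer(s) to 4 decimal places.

c₀ = -1.0631

The normal equations are: 10723·c₂ + 1107·c₁ + 139·c₀ = 7185;  1107·c₂ + 139·c₁ + 15·c₀ = 675;  139·c₂ + 15·c₁ + 5·c₀ = 88.
(Σs^2·s^2 = 10723, Σs^2·s = 1107, Σs^2 = 139, Σs·s = 139, Σs = 15, Σ1 = 5, Σs^2·g = 7185, Σs·g = 675, Σg = 88.)
Solving the 3×3 system (Gaussian elimination) gives c₂ = 101149/105392, c₁ = -281667/105392, c₀ = -8003/7528.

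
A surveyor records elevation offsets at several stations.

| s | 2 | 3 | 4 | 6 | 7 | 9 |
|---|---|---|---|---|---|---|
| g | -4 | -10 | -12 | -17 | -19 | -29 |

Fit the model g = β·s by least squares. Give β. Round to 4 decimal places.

From the data, Σs·s = 195.
And Σs·g = -582.
Hence β = -582 / 195 ≈ -2.98462.

β = -2.9846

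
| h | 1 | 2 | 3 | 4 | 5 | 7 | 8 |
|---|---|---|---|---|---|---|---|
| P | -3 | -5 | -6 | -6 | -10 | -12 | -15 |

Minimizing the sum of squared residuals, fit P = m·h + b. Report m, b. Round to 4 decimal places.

m = -1.6413, b = -1.1087

From the data, Σh·h = 168, Σh = 30, Σ1 = 7.
Moment sums: Σh·P = -309, ΣP = -57.
So XᵀX·[m, b]ᵀ = XᵀP: [[168, 30]; [30, 7]]·[m, b]ᵀ = [-309, -57]ᵀ.
Eliminating b: 7·(row 1) − 30·(row 2) gives 276·m = 7·(-309) − 30·(-57) = -453, so m = -151/92.
Then b = ((-57) − 30·(-151/92))/7 = -51/46.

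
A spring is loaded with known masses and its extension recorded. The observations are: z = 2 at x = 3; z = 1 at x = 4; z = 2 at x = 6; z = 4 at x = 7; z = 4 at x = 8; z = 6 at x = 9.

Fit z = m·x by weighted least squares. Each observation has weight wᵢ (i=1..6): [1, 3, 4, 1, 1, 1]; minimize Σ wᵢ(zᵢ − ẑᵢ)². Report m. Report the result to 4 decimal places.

m = 0.4557

Forming AᵀWA = [[395]] and AᵀWz = [180]ᵀ gives AᵀWA·[m]ᵀ = AᵀWz.
m = 180/395 = 0.455696.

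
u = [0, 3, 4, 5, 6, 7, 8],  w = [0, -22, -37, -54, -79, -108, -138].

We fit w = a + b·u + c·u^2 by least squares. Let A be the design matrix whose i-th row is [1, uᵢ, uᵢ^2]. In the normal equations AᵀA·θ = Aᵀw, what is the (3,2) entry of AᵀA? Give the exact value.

1287

Row 3 ↔ basis u^2, column 2 ↔ basis u, so (AᵀA)_{3,2} = Σᵢ (u^2)·(u) = (0)·(0) + (9)·(3) + (16)·(4) + (25)·(5) + (36)·(6) + (49)·(7) + (64)·(8) = 1287.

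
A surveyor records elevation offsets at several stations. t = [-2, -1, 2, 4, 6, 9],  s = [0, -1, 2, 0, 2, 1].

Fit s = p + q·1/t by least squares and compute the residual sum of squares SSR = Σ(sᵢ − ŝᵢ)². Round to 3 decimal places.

SSR = 2.470

The normal system AᵀA·[p, q]ᵀ = Aᵀs is [[6, -17/36]; [-17/36, 2077/1296]]·[p, q]ᵀ = [4, 22/9]ᵀ.
Determinant 6·(2077/1296) − (-17/36)² = 12173/1296.
p = (4·(2077/1296) − (-17/36)·(22/9))/(12173/1296) = 9804/12173; q = (6·(22/9) − (-17/36)·4)/(12173/1296) = 21456/12173.
Residuals: 132/1739, -521/12173, 3814/12173, -15168/12173, 10966/12173, -15/12173; SSR = 30066/12173.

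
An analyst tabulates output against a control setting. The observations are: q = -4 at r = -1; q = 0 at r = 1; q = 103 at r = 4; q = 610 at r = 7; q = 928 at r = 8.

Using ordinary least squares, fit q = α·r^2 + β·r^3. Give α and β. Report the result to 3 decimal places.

Sums needed: Σr^2·r^2 = 6755, Σr^2·r^3 = 50599, Σr^3·r^3 = 383891.
For Xᵀq: Σr^2·q = 90926, Σr^3·q = 690962.
So XᵀX·[α, β]ᵀ = Xᵀq: [[6755, 50599]; [50599, 383891]]·[α, β]ᵀ = [90926, 690962]ᵀ.
det = 6755·383891 − 50599² = 32924904.
α = (90926·383891 − 50599·690962)/32924904 = -14078293/8231226; β = (6755·690962 − 50599·90926)/32924904 = 16670909/8231226.

α = -1.710, β = 2.025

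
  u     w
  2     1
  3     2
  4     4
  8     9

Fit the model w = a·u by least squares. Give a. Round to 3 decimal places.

a = 1.032

Compute the Gram sums: Σu·u = 93.
Moment sums: Σu·w = 96.
So AᵀA·[a]ᵀ = Aᵀw: [[93]]·[a]ᵀ = [96]ᵀ.
a = 96/93 = 1.03226.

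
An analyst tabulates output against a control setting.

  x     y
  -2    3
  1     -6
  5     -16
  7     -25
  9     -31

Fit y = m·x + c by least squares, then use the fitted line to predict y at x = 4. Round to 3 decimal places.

ŷ = -15.000

MᵀM·[m, c]ᵀ = Mᵀy reads: 160·m + 20·c = -546;  20·m + 5·c = -75.
(Σx·x = 160, Σx = 20, Σ1 = 5, Σx·y = -546, Σy = -75.)
Eliminating c: 5·(row 1) − 20·(row 2) gives 400·m = 5·(-546) − 20·(-75) = -1230, so m = -123/40.
Then c = ((-75) − 20·(-123/40))/5 = -27/10.
At x = 4: ŷ = (-123/40)·(4) + (-27/10)·(1) = -15.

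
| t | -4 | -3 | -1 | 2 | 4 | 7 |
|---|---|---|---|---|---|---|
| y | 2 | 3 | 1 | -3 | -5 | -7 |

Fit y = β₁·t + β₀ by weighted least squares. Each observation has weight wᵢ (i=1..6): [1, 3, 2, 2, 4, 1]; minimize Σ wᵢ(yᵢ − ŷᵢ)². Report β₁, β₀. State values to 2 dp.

β₁ = -1.03, β₀ = -0.59

Sums needed: Σwᵢ·t·t = 166, Σwᵢ·t = 12, Σwᵢ·1 = 13.
Moment sums: Σwᵢ·t·y = -178, Σwᵢ·y = -20.
Determinant 166·13 − 12² = 2014.
β₁ = ((-178)·13 − 12·(-20))/2014 = -1037/1007; β₀ = (166·(-20) − 12·(-178))/2014 = -592/1007.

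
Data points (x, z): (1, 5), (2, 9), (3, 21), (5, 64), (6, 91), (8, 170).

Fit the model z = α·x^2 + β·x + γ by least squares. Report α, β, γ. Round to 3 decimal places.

α = 3.048, β = -3.798, γ = 5.218

From the data, Σx^2·x^2 = 6115, Σx^2·x = 889, Σx^2 = 139, Σx·x = 139, Σx = 25, Σ1 = 6.
And Σx^2·z = 15986, Σx·z = 2312, Σz = 360.
Normal equations: [[6115, 889, 139]; [889, 139, 25]; [139, 25, 6]]·[α, β, γ]ᵀ = [15986, 2312, 360]ᵀ.
Row-reducing yields α = 1341/440, β = -1671/440, γ = 287/55.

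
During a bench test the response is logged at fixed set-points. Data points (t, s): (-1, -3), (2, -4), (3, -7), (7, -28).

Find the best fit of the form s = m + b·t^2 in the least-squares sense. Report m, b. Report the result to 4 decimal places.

m = -2.2160, b = -0.5260

The normal equations are: 4·m + 63·b = -42;  63·m + 2499·b = -1454.
(Σ1 = 4, Σt^2 = 63, Σt^2·t^2 = 2499, Σs = -42, Σt^2·s = -1454.)
Δ = 4·2499 − 63² = 6027.
m = ((-42)·2499 − 63·(-1454))/6027 = -636/287; b = (4·(-1454) − 63·(-42))/6027 = -3170/6027.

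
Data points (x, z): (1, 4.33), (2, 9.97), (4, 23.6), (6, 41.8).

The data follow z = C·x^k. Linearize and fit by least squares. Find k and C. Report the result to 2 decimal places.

k = 1.26, C = 4.25

With ln zᵢ as the transformed response and ln xᵢ as the regressor:
Over the data: Σln x = 3.8712, Σ(ln x)² = 5.6127, Σln z = 10.6593, Σln x·ln z = 12.6648.
Normal system: [[5.6127, 3.8712]; [3.8712, 4]]·[k, ln C]ᵀ = [12.6648, 10.6593]ᵀ.
Solving (det = 7.4645): k = 1.25863, ln C = 1.44672, so C = exp(1.44672) = 4.24915.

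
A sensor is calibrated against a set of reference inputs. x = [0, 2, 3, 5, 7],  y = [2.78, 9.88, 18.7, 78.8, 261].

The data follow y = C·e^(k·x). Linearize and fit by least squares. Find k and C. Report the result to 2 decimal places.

Let Y = ln y. Fitting Y = k·x + ln C by least squares:
Σx = 17.0000, Σ(x)² = 87.0000, Σln y = 16.1729, Σx·ln y = 74.1528.
Equations: 87.0000·k + 17.0000·ln C = 74.1528;  17.0000·k + 5·ln C = 16.1729.
Solving (det = 146.0000): k = 0.65633, ln C = 1.00306, so C = exp(1.00306) = 2.72661.

k = 0.66, C = 2.73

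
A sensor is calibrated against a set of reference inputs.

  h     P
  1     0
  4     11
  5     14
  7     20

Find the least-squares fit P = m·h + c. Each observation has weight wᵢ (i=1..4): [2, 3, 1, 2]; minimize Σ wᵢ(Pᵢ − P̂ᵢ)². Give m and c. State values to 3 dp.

m = 3.339, c = -2.898

Normal-equation sums: Σwᵢ·h·h = 173, Σwᵢ·h = 33, Σwᵢ·1 = 8.
Moment sums: Σwᵢ·h·P = 482, Σwᵢ·P = 87.
MᵀWM·[m, c]ᵀ = MᵀWP becomes [[173, 33]; [33, 8]]·[m, c]ᵀ = [482, 87]ᵀ.
Determinant 173·8 − 33² = 295.
m = (482·8 − 33·87)/295 = 197/59; c = (173·87 − 33·482)/295 = -171/59.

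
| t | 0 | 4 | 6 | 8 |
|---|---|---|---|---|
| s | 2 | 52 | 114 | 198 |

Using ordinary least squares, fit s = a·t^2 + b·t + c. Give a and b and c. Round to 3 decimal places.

Forming XᵀX = [[5648, 792, 116]; [792, 116, 18]; [116, 18, 4]] and Xᵀs = [17608, 2476, 366]ᵀ gives XᵀX·[a, b, c]ᵀ = Xᵀs.
Solving the 3×3 system (Gaussian elimination) gives a = 131/44, b = 79/110, c = 106/55.

a = 2.977, b = 0.718, c = 1.927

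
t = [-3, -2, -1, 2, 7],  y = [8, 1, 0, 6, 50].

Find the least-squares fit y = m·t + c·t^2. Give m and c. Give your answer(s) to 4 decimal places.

Setting ∂/∂m … = 0 gives: 67·m + 315·c = 336;  315·m + 2515·c = 2550.
(Σt·t = 67, Σt·t^2 = 315, Σt^2·t^2 = 2515, Σt·y = 336, Σt^2·y = 2550.)
Eliminating c: 2515·(row 1) − 315·(row 2) gives 69280·m = 2515·336 − 315·2550 = 41790, so m = 4179/6928.
Then c = (2550 − 315·(4179/6928))/2515 = 6501/6928.

m = 0.6032, c = 0.9384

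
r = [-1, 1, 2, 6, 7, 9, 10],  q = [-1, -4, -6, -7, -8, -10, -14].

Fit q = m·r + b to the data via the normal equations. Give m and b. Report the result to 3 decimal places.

Setting ∂/∂m … = 0 gives: 272·m + 34·b = -343;  34·m + 7·b = -50.
Determinant 272·7 − 34² = 748.
m = ((-343)·7 − 34·(-50))/748 = -701/748; b = (272·(-50) − 34·(-343))/748 = -57/22.

m = -0.937, b = -2.591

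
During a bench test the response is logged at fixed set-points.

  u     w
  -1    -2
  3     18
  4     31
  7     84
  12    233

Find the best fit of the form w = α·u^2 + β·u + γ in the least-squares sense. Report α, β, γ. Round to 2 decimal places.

α = 1.45, β = 2.10, γ = -1.24

Entries of MᵀM: Σu^2·u^2 = 23475, Σu^2·u = 2161, Σu^2 = 219, Σu·u = 219, Σu = 25, Σ1 = 5.
Moment sums: Σu^2·w = 38324, Σu·w = 3564, Σw = 364.
So MᵀM·[α, β, γ]ᵀ = Mᵀw: [[23475, 2161, 219]; [2161, 219, 25]; [219, 25, 5]]·[α, β, γ]ᵀ = [38324, 3564, 364]ᵀ.
Row-reducing yields α = 38233/26348, β = 55261/26348, γ = -8194/6587.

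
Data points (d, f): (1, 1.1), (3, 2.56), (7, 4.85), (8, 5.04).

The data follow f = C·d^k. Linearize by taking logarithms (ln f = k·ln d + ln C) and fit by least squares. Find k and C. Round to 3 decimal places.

k = 0.744, C = 1.111

Linearized form: ln f = k·ln d + ln C. From the 4 transformed points,
Σln d = 5.1240, Σ(ln d)² = 9.3176, Σln f = 4.2317, Σln d·ln f = 7.4686.
Equations: 9.3176·k + 5.1240·ln C = 7.4686;  5.1240·k + 4·ln C = 4.2317.
Δ = 9.3176·4 − (5.1240)² = 11.0154; k = (7.4686·4 − 5.1240·4.2317)/11.0154 = 0.74361, ln C = (9.3176·4.2317 − 5.1240·7.4686)/11.0154 = 0.10537, so C = exp(0.10537) = 1.11112.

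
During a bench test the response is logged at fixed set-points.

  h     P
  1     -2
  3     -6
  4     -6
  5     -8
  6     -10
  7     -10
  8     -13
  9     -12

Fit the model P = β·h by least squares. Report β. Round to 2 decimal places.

The normal equations are: 281·β = -426.
(Σh·h = 281, Σh·P = -426.)
β = (-426)/281 = -1.51601.

β = -1.52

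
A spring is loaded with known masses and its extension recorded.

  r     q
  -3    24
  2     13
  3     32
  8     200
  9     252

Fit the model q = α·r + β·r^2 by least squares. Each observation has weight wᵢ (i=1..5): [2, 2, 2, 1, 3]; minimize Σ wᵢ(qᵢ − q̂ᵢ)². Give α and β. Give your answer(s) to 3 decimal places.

The normal equations are: 351·α + 2715·β = 8504;  2715·α + 24135·β = 75148.
Eliminating β: 24135·(row 1) − 2715·(row 2) gives 1100160·α = 24135·8504 − 2715·75148 = 1217220, so α = 20287/18336.
Then β = (75148 − 2715·(20287/18336))/24135 = 274049/91680.

α = 1.106, β = 2.989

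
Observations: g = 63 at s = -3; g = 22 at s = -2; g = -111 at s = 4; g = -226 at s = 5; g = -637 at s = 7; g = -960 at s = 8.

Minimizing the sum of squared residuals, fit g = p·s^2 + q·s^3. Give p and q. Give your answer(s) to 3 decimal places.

The normal equations are: 7475·p + 53449·q = -99424;  53449·p + 400307·q = -747242.
det = 7475·400307 − 53449² = 135499224.
p = ((-99424)·400307 − 53449·(-747242))/135499224 = 23202415/22583204; q = (7475·(-747242) − 53449·(-99424))/135499224 = -45253429/22583204.

p = 1.027, q = -2.004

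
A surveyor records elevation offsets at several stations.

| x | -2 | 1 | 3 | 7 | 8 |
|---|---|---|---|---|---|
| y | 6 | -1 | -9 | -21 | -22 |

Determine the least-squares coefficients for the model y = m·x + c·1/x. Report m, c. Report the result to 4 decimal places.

m = -2.9088, c = 1.2841

From the data, Σx·x = 127, Σx·1/x = 5, Σ1/x·1/x = 39433/28224.
And Σx·y = -363, Σ1/x·y = -51/4.
So AᵀA·[m, c]ᵀ = Aᵀy: [[127, 5]; [5, 39433/28224]]·[m, c]ᵀ = [-363, -51/4]ᵀ.
Δ = 127·(39433/28224) − 5² = 4302391/28224.
m = ((-363)·(39433/28224) − 5·(-51/4))/(4302391/28224) = -12514899/4302391; c = (127·(-51/4) − 5·(-363))/(4302391/28224) = 5524848/4302391.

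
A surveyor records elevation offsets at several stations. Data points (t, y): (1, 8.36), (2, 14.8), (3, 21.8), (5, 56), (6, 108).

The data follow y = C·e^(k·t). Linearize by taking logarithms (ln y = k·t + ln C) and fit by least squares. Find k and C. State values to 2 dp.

k = 0.49, C = 5.15

With ln yᵢ as the transformed response and tᵢ as the regressor:
AᵀA = [[75.0000, 17.0000]; [17.0000, 5]], rhs = [64.9780, 16.6075]ᵀ  (here Σt = 17.0000, Σ(t)² = 75.0000, Σln y = 16.6075, Σt·ln y = 64.9780).
Solving (det = 86.0000): k = 0.49492, ln C = 1.63878, so C = exp(1.63878) = 5.14888.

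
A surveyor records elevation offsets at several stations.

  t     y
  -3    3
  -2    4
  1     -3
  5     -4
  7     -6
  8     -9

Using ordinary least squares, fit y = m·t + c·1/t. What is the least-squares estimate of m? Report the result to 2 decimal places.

m = -0.92

Normal-equation sums: Σt·t = 152, Σt·1/t = 6, Σ1/t·1/t = 1014049/705600.
Right-hand side: Σt·y = -154, Σ1/t·y = -2459/280.
Normal equations: [[152, 6]; [6, 1014049/705600]]·[m, c]ᵀ = [-154, -2459/280]ᵀ.
Δ = 152·(1014049/705600) − 6² = 16091731/88200.
m = ((-154)·(1014049/705600) − 6·(-2459/280))/(16091731/88200) = -59491733/64366924; c = (152·(-2459/280) − 6·(-154))/(16091731/88200) = -36240120/16091731.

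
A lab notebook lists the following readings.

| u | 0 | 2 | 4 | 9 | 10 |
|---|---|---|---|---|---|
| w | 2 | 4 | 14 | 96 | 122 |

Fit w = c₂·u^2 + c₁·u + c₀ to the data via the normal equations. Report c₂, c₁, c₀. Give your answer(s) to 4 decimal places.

c₂ = 1.4783, c₁ = -2.8783, c₀ = 2.5626

Entries of MᵀM: Σu^2·u^2 = 16833, Σu^2·u = 1801, Σu^2 = 201, Σu·u = 201, Σu = 25, Σ1 = 5.
Right-hand side: Σu^2·w = 20216, Σu·w = 2148, Σw = 238.
MᵀM·[c₂, c₁, c₀]ᵀ = Mᵀw becomes [[16833, 1801, 201]; [1801, 201, 25]; [201, 25, 5]]·[c₂, c₁, c₀]ᵀ = [20216, 2148, 238]ᵀ.
Row-reducing yields c₂ = 14597/9874, c₁ = -14210/4937, c₀ = 25303/9874.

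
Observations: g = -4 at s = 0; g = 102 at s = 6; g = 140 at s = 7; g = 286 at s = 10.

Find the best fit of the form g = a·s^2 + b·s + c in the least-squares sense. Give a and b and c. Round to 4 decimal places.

a = 2.8242, b = 0.7644, c = -4.0139

Compute the Gram sums: Σs^2·s^2 = 13697, Σs^2·s = 1559, Σs^2 = 185, Σs·s = 185, Σs = 23, Σ1 = 4.
Moment sums: Σs^2·g = 39132, Σs·g = 4452, Σg = 524.
Normal equations: [[13697, 1559, 185]; [1559, 185, 23]; [185, 23, 4]]·[a, b, c]ᵀ = [39132, 4452, 524]ᵀ.
Inverting the 3×3 Gram matrix, [a, b, c]ᵀ = [4064/1439, 1100/1439, -5776/1439]ᵀ.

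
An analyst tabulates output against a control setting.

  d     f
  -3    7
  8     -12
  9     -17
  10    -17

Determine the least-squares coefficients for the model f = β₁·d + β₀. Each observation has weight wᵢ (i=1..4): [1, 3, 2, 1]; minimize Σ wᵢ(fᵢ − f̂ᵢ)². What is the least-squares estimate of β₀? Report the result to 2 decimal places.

β₀ = 1.70

From the data, Σwᵢ·d·d = 463, Σwᵢ·d = 49, Σwᵢ·1 = 7.
Moment sums: Σwᵢ·d·f = -785, Σwᵢ·f = -80.
XᵀWX·[β₁, β₀]ᵀ = XᵀWf becomes [[463, 49]; [49, 7]]·[β₁, β₀]ᵀ = [-785, -80]ᵀ.
Determinant 463·7 − 49² = 840.
β₁ = ((-785)·7 − 49·(-80))/840 = -15/8; β₀ = (463·(-80) − 49·(-785))/840 = 95/56.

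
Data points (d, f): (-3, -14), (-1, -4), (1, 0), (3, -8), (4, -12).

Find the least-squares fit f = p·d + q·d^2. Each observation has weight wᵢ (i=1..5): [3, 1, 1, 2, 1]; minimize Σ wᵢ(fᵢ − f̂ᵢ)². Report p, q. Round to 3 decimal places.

p = 1.216, q = -1.151

Setting ∂/∂p … = 0 gives: 63·p + 37·q = 34;  37·p + 663·q = -718.
(Σwᵢ·d·d = 63, Σwᵢ·d·d^2 = 37, Σwᵢ·d^2·d^2 = 663, Σwᵢ·d·f = 34, Σwᵢ·d^2·f = -718.)
Δ = 63·663 − 37² = 40400.
p = (34·663 − 37·(-718))/40400 = 12277/10100; q = (63·(-718) − 37·34)/40400 = -11623/10100.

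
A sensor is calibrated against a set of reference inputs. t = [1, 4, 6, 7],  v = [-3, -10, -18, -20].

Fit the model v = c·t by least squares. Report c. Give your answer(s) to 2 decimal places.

c = -2.85

Sums needed: Σt·t = 102.
And Σt·v = -291.
So XᵀX·[c]ᵀ = Xᵀv: [[102]]·[c]ᵀ = [-291]ᵀ.
c = (-291)/102 = -2.85294.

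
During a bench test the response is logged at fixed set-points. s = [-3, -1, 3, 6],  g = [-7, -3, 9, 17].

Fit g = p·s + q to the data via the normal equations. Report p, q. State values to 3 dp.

p = 2.728, q = 0.590

From the data, Σs·s = 55, Σs = 5, Σ1 = 4.
Right-hand side: Σs·g = 153, Σg = 16.
Eliminating q: 4·(row 1) − 5·(row 2) gives 195·p = 4·153 − 5·16 = 532, so p = 532/195.
Then q = (16 − 5·(532/195))/4 = 23/39.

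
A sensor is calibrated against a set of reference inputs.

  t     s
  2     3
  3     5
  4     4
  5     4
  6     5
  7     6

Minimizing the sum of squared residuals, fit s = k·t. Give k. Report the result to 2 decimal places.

k = 0.93

From the data, Σt·t = 139.
Moment sums: Σt·s = 129.
Normal equations: [[139]]·[k]ᵀ = [129]ᵀ.
k = 129/139 = 0.928058.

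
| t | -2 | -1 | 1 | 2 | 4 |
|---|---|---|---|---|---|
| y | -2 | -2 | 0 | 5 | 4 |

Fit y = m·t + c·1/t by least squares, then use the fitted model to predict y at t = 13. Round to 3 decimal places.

Entries of AᵀA: Σt·t = 26, Σt·1/t = 5, Σ1/t·1/t = 41/16.
And Σt·y = 32, Σ1/t·y = 13/2.
Eliminating c: (41/16)·(row 1) − 5·(row 2) gives (333/8)·m = (41/16)·32 − 5·(13/2) = 99/2, so m = 44/37.
Then c = ((13/2) − 5·(44/37))/(41/16) = 8/37.
At t = 13: ŷ = (44/37)·(13) + (8/37)·(1/13) = 7444/481.

ŷ = 15.476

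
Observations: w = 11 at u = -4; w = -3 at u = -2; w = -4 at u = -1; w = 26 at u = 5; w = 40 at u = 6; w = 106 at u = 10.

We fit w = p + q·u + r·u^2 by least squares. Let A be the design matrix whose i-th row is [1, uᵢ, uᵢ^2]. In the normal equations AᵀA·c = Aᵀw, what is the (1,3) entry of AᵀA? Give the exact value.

Row 1 ↔ basis 1, column 3 ↔ basis u^2, so (AᵀA)_{1,3} = Σᵢ u^2 = (1)·(16) + (1)·(4) + (1)·(1) + (1)·(25) + (1)·(36) + (1)·(100) = 182.

182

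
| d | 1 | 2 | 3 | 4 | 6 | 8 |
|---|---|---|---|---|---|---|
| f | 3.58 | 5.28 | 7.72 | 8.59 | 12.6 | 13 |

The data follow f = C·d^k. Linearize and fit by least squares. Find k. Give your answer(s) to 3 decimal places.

Linearized form: ln f = k·ln d + ln C. From the 6 transformed points,
Σln d = 7.0493, Σ(ln d)² = 11.1437, Σln f = 12.2323, Σln d·ln f = 16.2535.
Normal system: [[11.1437, 7.0493]; [7.0493, 6]]·[k, ln C]ᵀ = [16.2535, 12.2323]ᵀ.
Solving (det = 17.1702): k = 0.65766, ln C = 1.26606.

k = 0.658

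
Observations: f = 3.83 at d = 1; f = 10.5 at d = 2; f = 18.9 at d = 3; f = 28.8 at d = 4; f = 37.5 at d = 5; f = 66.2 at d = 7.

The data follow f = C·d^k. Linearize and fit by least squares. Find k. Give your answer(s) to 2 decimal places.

With ln fᵢ as the transformed response and ln dᵢ as the regressor:
Σln d = 6.7334, Σ(ln d)² = 9.9861, Σln f = 17.8108, Σln d·ln f = 23.5090.
Equations: 9.9861·k + 6.7334·ln C = 23.5090;  6.7334·k + 6·ln C = 17.8108.
Δ = 9.9861·6 − (6.7334)² = 14.5777; k = (23.5090·6 − 6.7334·17.8108)/14.5777 = 1.44927, ln C = (9.9861·17.8108 − 6.7334·23.5090)/14.5777 = 1.34205.

k = 1.45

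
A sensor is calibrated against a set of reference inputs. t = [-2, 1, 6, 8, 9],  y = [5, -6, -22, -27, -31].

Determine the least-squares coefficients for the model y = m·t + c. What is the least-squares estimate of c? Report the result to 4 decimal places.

Entries of AᵀA: Σt·t = 186, Σt = 22, Σ1 = 5.
Right-hand side: Σt·y = -643, Σy = -81.
Δ = 186·5 − 22² = 446.
m = ((-643)·5 − 22·(-81))/446 = -1433/446; c = (186·(-81) − 22·(-643))/446 = -460/223.

c = -2.0628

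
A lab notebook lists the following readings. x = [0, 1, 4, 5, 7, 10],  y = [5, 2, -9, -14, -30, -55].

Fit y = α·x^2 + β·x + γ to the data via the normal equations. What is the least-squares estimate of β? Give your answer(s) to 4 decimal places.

β = -1.9006

Normal-equation sums: Σx^2·x^2 = 13283, Σx^2·x = 1533, Σx^2 = 191, Σx·x = 191, Σx = 27, Σ1 = 6.
And Σx^2·y = -7462, Σx·y = -864, Σy = -101.
So AᵀA·[α, β, γ]ᵀ = Aᵀy: [[13283, 1533, 191]; [1533, 191, 27]; [191, 27, 6]]·[α, β, γ]ᵀ = [-7462, -864, -101]ᵀ.
Inverting the 3×3 Gram matrix, [α, β, γ]ᵀ = [-29035/70492, -133977/70492, 170281/35246]ᵀ.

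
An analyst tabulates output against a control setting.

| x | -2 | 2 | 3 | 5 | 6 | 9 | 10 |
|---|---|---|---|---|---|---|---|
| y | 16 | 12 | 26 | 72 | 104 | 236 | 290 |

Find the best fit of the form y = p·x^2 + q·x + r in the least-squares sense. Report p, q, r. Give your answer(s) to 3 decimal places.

p = 2.977, q = -0.908, r = 2.129

With design matrix M, MᵀM = [[18595, 2097, 259]; [2097, 259, 33]; [259, 33, 7]] and Mᵀy = [54006, 6078, 756]ᵀ.
Inverting the 3×3 Gram matrix, [p, q, r]ᵀ = [35758/12011, -21819/24022, 51145/24022]ᵀ.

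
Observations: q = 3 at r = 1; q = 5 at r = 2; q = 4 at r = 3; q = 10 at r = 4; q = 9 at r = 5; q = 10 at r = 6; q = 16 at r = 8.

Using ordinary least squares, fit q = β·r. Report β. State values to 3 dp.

Compute the Gram sums: Σr·r = 155.
Moment sums: Σr·q = 298.
Hence β = 298 / 155 ≈ 1.92258.

β = 1.923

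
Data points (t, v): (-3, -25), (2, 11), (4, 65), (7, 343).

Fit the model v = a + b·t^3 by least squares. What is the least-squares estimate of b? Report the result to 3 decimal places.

b = 0.994

Compute the Gram sums: Σ1 = 4, Σt^3 = 388, Σt^3·t^3 = 122538.
Right-hand side: Σv = 394, Σt^3·v = 122572.
Determinant 4·122538 − 388² = 339608.
a = (394·122538 − 388·122572)/339608 = 180509/84902; b = (4·122572 − 388·394)/339608 = 42177/42451.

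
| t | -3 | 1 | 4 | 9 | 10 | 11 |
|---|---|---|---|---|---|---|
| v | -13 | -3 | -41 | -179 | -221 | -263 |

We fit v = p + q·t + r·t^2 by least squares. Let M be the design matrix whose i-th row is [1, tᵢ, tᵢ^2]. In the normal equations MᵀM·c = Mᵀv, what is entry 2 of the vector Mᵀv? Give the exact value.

Entry 2 ↔ basis t, so (Mᵀv)_{2} = Σᵢ (t)·vᵢ = (-3)·(-13) + (1)·(-3) + (4)·(-41) + (9)·(-179) + (10)·(-221) + (11)·(-263) = -6842.

-6842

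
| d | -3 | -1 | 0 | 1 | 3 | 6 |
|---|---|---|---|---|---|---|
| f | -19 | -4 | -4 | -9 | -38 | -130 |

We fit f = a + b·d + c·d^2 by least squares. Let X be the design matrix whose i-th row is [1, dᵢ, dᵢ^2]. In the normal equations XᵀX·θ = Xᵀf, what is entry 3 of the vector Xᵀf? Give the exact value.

-5206

Entry 3 ↔ basis d^2, so (Xᵀf)_{3} = Σᵢ (d^2)·fᵢ = (9)·(-19) + (1)·(-4) + (0)·(-4) + (1)·(-9) + (9)·(-38) + (36)·(-130) = -5206.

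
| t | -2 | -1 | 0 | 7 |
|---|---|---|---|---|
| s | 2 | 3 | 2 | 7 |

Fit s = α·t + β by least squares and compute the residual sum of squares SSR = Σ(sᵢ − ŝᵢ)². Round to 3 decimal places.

Sums needed: Σt·t = 54, Σt = 4, Σ1 = 4.
And Σt·s = 42, Σs = 14.
Eliminating β: 4·(row 1) − 4·(row 2) gives 200·α = 4·42 − 4·14 = 112, so α = 14/25.
Then β = (14 − 4·(14/25))/4 = 147/50.
Residuals: 9/50, 31/50, -47/50, 7/50; SSR = 33/25.

SSR = 1.320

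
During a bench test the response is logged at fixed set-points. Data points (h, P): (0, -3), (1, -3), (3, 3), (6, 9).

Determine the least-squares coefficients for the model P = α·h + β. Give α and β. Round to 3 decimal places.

With design matrix A, AᵀA = [[46, 10]; [10, 4]] and AᵀP = [60, 6]ᵀ.
Δ = 46·4 − 10² = 84.
α = (60·4 − 10·6)/84 = 15/7; β = (46·6 − 10·60)/84 = -27/7.

α = 2.143, β = -3.857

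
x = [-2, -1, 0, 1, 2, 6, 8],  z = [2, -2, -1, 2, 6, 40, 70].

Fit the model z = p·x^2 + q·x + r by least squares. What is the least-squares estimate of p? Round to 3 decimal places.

p = 0.968

With design matrix A, AᵀA = [[5426, 728, 110]; [728, 110, 14]; [110, 14, 7]] and Aᵀz = [5952, 812, 117]ᵀ.
Inverting the 3×3 Gram matrix, [p, q, r]ᵀ = [76435/78969, 83111/78969, -15811/26323]ᵀ.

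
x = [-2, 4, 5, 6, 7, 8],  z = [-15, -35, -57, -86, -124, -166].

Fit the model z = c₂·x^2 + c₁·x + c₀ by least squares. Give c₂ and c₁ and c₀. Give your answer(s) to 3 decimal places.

c₂ = -2.991, c₁ = 2.906, c₀ = 2.663

Forming MᵀM = [[8690, 1252, 194]; [1252, 194, 28]; [194, 28, 6]] and Mᵀz = [-21841, -3107, -483]ᵀ gives MᵀM·[c₂, c₁, c₀]ᵀ = Mᵀz.
Solving the 3×3 system (Gaussian elimination) gives c₂ = -2462/823, c₁ = 23917/8230, c₀ = 21919/8230.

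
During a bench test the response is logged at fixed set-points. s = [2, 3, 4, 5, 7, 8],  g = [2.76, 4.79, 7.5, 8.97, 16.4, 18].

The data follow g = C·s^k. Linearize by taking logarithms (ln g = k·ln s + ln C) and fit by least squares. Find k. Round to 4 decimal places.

k = 1.3724

Let Y = ln g. Fitting Y = k·ln s + ln C by least squares:
Σln s = 8.8128, Σ(ln s)² = 14.3101, Σln g = 12.4782, Σln s·ln g = 20.2025.
Equations: 14.3101·k + 8.8128·ln C = 20.2025;  8.8128·k + 6·ln C = 12.4782.
Δ = 14.3101·6 − (8.8128)² = 8.1947; k = (20.2025·6 − 8.8128·12.4782)/8.1947 = 1.37242, ln C = (14.3101·12.4782 − 8.8128·20.2025)/8.1947 = 0.06388.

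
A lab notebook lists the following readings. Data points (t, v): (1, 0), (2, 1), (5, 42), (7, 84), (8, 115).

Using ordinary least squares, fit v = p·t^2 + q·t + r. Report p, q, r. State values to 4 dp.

p = 2.0539, q = -1.9750, r = -1.2582

Sums needed: Σt^2·t^2 = 7139, Σt^2·t = 989, Σt^2 = 143, Σt·t = 143, Σt = 23, Σ1 = 5.
And Σt^2·v = 12530, Σt·v = 1720, Σv = 242.
MᵀM·[p, q, r]ᵀ = Mᵀv becomes [[7139, 989, 143]; [989, 143, 23]; [143, 23, 5]]·[p, q, r]ᵀ = [12530, 1720, 242]ᵀ.
Solving the 3×3 system (Gaussian elimination) gives p = 1066/519, q = -1025/519, r = -653/519.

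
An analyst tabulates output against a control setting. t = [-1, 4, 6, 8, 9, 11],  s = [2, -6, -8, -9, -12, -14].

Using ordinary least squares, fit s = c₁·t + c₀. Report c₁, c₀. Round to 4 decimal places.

Compute the Gram sums: Σt·t = 319, Σt = 37, Σ1 = 6.
And Σt·s = -408, Σs = -47.
XᵀX·[c₁, c₀]ᵀ = Xᵀs becomes [[319, 37]; [37, 6]]·[c₁, c₀]ᵀ = [-408, -47]ᵀ.
Eliminating c₀: 6·(row 1) − 37·(row 2) gives 545·c₁ = 6·(-408) − 37·(-47) = -709, so c₁ = -709/545.
Then c₀ = ((-47) − 37·(-709/545))/6 = 103/545.

c₁ = -1.3009, c₀ = 0.1890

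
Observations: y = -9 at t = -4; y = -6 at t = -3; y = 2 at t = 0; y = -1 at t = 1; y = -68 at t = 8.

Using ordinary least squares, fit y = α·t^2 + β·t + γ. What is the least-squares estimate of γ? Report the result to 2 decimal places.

γ = 1.19

With design matrix M, MᵀM = [[4434, 422, 90]; [422, 90, 2]; [90, 2, 5]] and Mᵀy = [-4551, -491, -82]ᵀ.
Solving the 3×3 system (Gaussian elimination) gives α = -121781/127516, β = -128031/127516, γ = 38002/31879.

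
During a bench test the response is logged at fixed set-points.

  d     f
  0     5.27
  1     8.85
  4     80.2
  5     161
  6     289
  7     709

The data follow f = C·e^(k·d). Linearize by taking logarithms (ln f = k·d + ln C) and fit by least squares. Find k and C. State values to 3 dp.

k = 0.700, C = 4.827

With ln fᵢ as the transformed response and dᵢ as the regressor:
XᵀX = [[127.0000, 23.0000]; [23.0000, 6]], rhs = [125.0711, 25.5387]ᵀ  (here Σd = 23.0000, Σ(d)² = 127.0000, Σln f = 25.5387, Σd·ln f = 125.0711).
Solving (det = 233.0000): k = 0.69973, ln C = 1.57414, so C = exp(1.57414) = 4.82659.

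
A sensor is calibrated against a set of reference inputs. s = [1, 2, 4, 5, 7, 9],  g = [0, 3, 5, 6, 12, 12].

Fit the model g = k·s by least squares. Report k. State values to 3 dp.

k = 1.409

Setting ∂/∂k … = 0 gives: 176·k = 248.
Hence k = 248 / 176 ≈ 1.40909.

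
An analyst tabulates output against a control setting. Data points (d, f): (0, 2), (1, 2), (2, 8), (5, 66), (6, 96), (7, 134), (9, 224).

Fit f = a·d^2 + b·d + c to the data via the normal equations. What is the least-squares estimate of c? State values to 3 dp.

c = 1.301

Entries of AᵀA: Σd^2·d^2 = 10900, Σd^2·d = 1422, Σd^2 = 196, Σd·d = 196, Σd = 30, Σ1 = 7.
For Aᵀf: Σd^2·f = 29850, Σd·f = 3878, Σf = 532.
AᵀA·[a, b, c]ᵀ = Aᵀf becomes [[10900, 1422, 196]; [1422, 196, 30]; [196, 30, 7]]·[a, b, c]ᵀ = [29850, 3878, 532]ᵀ.
Solving the 3×3 system (Gaussian elimination) gives a = 137009/45849, b = -31997/15283, c = 59662/45849.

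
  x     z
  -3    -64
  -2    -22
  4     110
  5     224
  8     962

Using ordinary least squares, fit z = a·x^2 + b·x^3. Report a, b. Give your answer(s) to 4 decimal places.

Normal-equation sums: Σx^2·x^2 = 5074, Σx^2·x^3 = 36642, Σx^3·x^3 = 282658.
And Σx^2·z = 68264, Σx^3·z = 529488.
Normal equations: [[5074, 36642]; [36642, 282658]]·[a, b]ᵀ = [68264, 529488]ᵀ.
Δ = 5074·282658 − 36642² = 91570528.
a = (68264·282658 − 36642·529488)/91570528 = -213979/184618; b = (5074·529488 − 36642·68264)/91570528 = 11580789/5723158.

a = -1.1590, b = 2.0235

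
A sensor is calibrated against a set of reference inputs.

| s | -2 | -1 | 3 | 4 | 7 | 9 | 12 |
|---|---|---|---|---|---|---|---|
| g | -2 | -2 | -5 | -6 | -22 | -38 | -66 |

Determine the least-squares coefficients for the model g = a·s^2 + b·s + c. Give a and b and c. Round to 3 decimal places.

The normal system MᵀM·[a, b, c]ᵀ = Mᵀg is [[30052, 2882, 304]; [2882, 304, 32]; [304, 32, 7]]·[a, b, c]ᵀ = [-13811, -1321, -141]ᵀ.
Inverting the 3×3 Gram matrix, [a, b, c]ᵀ = [-236851/502278, 28943/167426, -114073/251139]ᵀ.

a = -0.472, b = 0.173, c = -0.454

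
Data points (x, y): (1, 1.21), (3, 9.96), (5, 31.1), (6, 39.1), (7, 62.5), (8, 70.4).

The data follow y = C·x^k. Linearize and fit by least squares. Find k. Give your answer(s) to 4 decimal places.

k = 1.9863

Let Y = ln y. Fitting Y = k·ln x + ln C by least squares:
XᵀX = [[15.1183, 8.5252]; [8.5252, 6]], rhs = [31.5190, 17.9819]ᵀ  (here Σln x = 8.5252, Σ(ln x)² = 15.1183, Σln y = 17.9819, Σln x·ln y = 31.5190).
Slope k = (n·Σln x·ln y − Σln x·Σln y)/(n·Σ(ln x)² − (Σln x)²) = (6·31.5190 − 8.5252·17.9819)/18.0313 = 1.98630; ln C = (Σln y − k·Σln x)/n = 0.17472.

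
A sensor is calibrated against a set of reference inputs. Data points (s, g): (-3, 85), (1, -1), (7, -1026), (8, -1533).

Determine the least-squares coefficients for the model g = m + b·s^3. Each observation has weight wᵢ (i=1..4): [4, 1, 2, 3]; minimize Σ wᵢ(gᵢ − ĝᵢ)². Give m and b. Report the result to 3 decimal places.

m = 3.572, b = -3.001

Compute the Gram sums: Σwᵢ·1 = 10, Σwᵢ·s^3 = 2115, Σwᵢ·s^3·s^3 = 1024647.
For MᵀWg: Σwᵢ·g = -6312, Σwᵢ·s^3·g = -3067705.
So MᵀWM·[m, b]ᵀ = MᵀWg: [[10, 2115]; [2115, 1024647]]·[m, b]ᵀ = [-6312, -3067705]ᵀ.
Eliminating b: 1024647·(row 1) − 2115·(row 2) gives 5773245·m = 1024647·(-6312) − 2115·(-3067705) = 20624211, so m = 146271/40945.
Then b = ((-3067705) − 2115·(146271/40945))/1024647 = -3465434/1154649.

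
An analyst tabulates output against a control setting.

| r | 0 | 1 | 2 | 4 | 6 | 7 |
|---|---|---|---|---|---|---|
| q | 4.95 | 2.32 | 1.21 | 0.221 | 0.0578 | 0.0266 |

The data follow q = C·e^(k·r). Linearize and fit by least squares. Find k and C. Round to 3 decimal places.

With ln qᵢ as the transformed response and rᵢ as the regressor:
Σr = 20.0000, Σ(r)² = 106.0000, Σln q = -5.3556, Σr·ln q = -47.3081.
Equations: 106.0000·k + 20.0000·ln C = -47.3081;  20.0000·k + 6·ln C = -5.3556.
Δ = 106.0000·6 − (20.0000)² = 236.0000; k = (-47.3081·6 − 20.0000·-5.3556)/236.0000 = -0.74888, ln C = (106.0000·-5.3556 − 20.0000·-47.3081)/236.0000 = 1.60366, so C = exp(1.60366) = 4.97122.

k = -0.749, C = 4.971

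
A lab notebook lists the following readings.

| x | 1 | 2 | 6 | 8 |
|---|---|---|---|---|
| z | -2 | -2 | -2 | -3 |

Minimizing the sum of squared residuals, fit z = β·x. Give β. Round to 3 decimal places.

Forming AᵀA = [[105]] and Aᵀz = [-42]ᵀ gives AᵀA·[β]ᵀ = Aᵀz.
β = (-42)/105 = -0.4.

β = -0.400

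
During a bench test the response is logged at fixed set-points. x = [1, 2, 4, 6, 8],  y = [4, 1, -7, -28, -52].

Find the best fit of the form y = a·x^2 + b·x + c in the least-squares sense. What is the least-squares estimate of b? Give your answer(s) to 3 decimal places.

Compute the Gram sums: Σx^2·x^2 = 5665, Σx^2·x = 801, Σx^2 = 121, Σx·x = 121, Σx = 21, Σ1 = 5.
For Mᵀy: Σx^2·y = -4440, Σx·y = -606, Σy = -82.
MᵀM·[a, b, c]ᵀ = Mᵀy becomes [[5665, 801, 121]; [801, 121, 21]; [121, 21, 5]]·[a, b, c]ᵀ = [-4440, -606, -82]ᵀ.
Solving the 3×3 system (Gaussian elimination) gives a = -2467/2522, b = 954/1261, c = 10327/2522.

b = 0.757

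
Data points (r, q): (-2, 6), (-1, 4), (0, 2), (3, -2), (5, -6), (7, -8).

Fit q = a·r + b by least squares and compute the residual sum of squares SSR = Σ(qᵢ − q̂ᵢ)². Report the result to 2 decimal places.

SSR = 1.08

With design matrix A, AᵀA = [[88, 12]; [12, 6]] and Aᵀq = [-108, -4]ᵀ.
Eliminating b: 6·(row 1) − 12·(row 2) gives 384·a = 6·(-108) − 12·(-4) = -600, so a = -25/16.
Then b = ((-4) − 12·(-25/16))/6 = 59/24.
Residuals: 5/12, -1/48, -11/24, 11/48, -31/48, 23/48; SSR = 13/12.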